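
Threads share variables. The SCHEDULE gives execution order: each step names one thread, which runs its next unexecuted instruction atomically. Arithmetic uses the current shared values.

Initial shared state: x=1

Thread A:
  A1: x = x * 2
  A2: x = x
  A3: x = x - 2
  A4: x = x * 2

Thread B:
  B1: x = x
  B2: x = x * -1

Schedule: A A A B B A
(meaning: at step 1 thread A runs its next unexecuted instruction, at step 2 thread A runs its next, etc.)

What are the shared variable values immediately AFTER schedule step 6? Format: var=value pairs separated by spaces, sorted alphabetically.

Step 1: thread A executes A1 (x = x * 2). Shared: x=2. PCs: A@1 B@0
Step 2: thread A executes A2 (x = x). Shared: x=2. PCs: A@2 B@0
Step 3: thread A executes A3 (x = x - 2). Shared: x=0. PCs: A@3 B@0
Step 4: thread B executes B1 (x = x). Shared: x=0. PCs: A@3 B@1
Step 5: thread B executes B2 (x = x * -1). Shared: x=0. PCs: A@3 B@2
Step 6: thread A executes A4 (x = x * 2). Shared: x=0. PCs: A@4 B@2

Answer: x=0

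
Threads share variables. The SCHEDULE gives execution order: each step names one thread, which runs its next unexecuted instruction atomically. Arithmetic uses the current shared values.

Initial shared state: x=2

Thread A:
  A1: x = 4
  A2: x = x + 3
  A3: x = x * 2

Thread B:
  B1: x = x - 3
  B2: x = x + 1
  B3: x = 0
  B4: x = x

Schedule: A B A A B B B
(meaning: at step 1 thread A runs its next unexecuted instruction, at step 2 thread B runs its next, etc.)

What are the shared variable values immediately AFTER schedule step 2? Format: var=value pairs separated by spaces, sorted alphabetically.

Answer: x=1

Derivation:
Step 1: thread A executes A1 (x = 4). Shared: x=4. PCs: A@1 B@0
Step 2: thread B executes B1 (x = x - 3). Shared: x=1. PCs: A@1 B@1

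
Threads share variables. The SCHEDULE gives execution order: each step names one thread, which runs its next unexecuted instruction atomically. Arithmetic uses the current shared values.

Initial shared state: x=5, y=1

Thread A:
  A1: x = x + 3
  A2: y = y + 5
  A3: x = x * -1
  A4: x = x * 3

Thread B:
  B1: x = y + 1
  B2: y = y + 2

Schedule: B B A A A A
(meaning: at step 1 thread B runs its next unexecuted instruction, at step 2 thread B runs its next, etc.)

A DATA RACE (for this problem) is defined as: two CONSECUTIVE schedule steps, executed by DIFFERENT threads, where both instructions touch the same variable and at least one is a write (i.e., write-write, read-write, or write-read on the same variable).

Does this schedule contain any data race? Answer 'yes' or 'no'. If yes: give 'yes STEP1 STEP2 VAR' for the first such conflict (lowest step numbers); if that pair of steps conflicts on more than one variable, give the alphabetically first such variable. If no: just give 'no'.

Steps 1,2: same thread (B). No race.
Steps 2,3: B(r=y,w=y) vs A(r=x,w=x). No conflict.
Steps 3,4: same thread (A). No race.
Steps 4,5: same thread (A). No race.
Steps 5,6: same thread (A). No race.

Answer: no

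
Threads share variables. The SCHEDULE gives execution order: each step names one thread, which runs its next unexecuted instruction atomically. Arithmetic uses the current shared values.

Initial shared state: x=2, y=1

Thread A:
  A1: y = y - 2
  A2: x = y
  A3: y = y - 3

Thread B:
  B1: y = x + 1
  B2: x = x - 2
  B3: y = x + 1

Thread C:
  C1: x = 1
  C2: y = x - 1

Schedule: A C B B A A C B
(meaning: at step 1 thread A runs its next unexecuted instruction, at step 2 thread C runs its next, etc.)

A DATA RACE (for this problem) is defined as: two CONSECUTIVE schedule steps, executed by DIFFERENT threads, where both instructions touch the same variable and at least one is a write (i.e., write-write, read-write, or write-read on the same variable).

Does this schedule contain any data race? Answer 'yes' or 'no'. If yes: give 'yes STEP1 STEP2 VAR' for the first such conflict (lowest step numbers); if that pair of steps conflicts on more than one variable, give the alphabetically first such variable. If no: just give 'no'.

Answer: yes 2 3 x

Derivation:
Steps 1,2: A(r=y,w=y) vs C(r=-,w=x). No conflict.
Steps 2,3: C(x = 1) vs B(y = x + 1). RACE on x (W-R).
Steps 3,4: same thread (B). No race.
Steps 4,5: B(x = x - 2) vs A(x = y). RACE on x (W-W).
Steps 5,6: same thread (A). No race.
Steps 6,7: A(y = y - 3) vs C(y = x - 1). RACE on y (W-W).
Steps 7,8: C(y = x - 1) vs B(y = x + 1). RACE on y (W-W).
First conflict at steps 2,3.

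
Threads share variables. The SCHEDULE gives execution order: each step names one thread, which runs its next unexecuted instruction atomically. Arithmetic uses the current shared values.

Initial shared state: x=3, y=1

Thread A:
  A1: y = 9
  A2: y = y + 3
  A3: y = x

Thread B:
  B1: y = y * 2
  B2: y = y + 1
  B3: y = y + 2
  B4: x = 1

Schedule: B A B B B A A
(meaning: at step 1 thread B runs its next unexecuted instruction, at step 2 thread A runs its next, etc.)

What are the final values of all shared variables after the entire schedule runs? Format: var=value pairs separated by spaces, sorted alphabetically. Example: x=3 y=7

Step 1: thread B executes B1 (y = y * 2). Shared: x=3 y=2. PCs: A@0 B@1
Step 2: thread A executes A1 (y = 9). Shared: x=3 y=9. PCs: A@1 B@1
Step 3: thread B executes B2 (y = y + 1). Shared: x=3 y=10. PCs: A@1 B@2
Step 4: thread B executes B3 (y = y + 2). Shared: x=3 y=12. PCs: A@1 B@3
Step 5: thread B executes B4 (x = 1). Shared: x=1 y=12. PCs: A@1 B@4
Step 6: thread A executes A2 (y = y + 3). Shared: x=1 y=15. PCs: A@2 B@4
Step 7: thread A executes A3 (y = x). Shared: x=1 y=1. PCs: A@3 B@4

Answer: x=1 y=1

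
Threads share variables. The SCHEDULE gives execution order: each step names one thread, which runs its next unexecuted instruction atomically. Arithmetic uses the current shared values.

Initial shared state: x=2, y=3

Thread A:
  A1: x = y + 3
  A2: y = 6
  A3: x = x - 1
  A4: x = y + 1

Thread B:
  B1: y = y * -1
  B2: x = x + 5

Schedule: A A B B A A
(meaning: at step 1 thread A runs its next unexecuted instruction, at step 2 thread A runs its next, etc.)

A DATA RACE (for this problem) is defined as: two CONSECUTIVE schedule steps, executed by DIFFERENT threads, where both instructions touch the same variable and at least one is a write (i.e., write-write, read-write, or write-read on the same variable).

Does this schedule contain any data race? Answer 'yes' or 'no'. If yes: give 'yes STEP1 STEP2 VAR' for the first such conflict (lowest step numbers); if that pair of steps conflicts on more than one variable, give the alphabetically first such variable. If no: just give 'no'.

Steps 1,2: same thread (A). No race.
Steps 2,3: A(y = 6) vs B(y = y * -1). RACE on y (W-W).
Steps 3,4: same thread (B). No race.
Steps 4,5: B(x = x + 5) vs A(x = x - 1). RACE on x (W-W).
Steps 5,6: same thread (A). No race.
First conflict at steps 2,3.

Answer: yes 2 3 y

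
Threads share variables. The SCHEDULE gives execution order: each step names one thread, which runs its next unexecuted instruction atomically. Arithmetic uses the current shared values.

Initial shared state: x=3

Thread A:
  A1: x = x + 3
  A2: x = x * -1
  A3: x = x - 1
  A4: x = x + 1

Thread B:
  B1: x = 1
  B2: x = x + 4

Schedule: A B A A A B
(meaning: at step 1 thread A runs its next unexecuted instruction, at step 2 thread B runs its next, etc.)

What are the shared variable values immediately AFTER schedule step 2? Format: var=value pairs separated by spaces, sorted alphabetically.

Answer: x=1

Derivation:
Step 1: thread A executes A1 (x = x + 3). Shared: x=6. PCs: A@1 B@0
Step 2: thread B executes B1 (x = 1). Shared: x=1. PCs: A@1 B@1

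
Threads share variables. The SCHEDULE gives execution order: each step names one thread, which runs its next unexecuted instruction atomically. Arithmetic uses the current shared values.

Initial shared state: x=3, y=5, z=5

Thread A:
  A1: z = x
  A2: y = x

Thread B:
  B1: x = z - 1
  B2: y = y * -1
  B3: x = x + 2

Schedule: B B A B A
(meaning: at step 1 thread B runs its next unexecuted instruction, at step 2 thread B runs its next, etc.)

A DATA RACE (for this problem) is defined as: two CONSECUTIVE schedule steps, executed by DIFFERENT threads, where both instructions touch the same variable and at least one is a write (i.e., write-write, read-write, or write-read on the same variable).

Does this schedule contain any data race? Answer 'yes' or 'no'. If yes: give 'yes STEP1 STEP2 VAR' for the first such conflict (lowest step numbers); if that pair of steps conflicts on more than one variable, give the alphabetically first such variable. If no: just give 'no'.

Steps 1,2: same thread (B). No race.
Steps 2,3: B(r=y,w=y) vs A(r=x,w=z). No conflict.
Steps 3,4: A(z = x) vs B(x = x + 2). RACE on x (R-W).
Steps 4,5: B(x = x + 2) vs A(y = x). RACE on x (W-R).
First conflict at steps 3,4.

Answer: yes 3 4 x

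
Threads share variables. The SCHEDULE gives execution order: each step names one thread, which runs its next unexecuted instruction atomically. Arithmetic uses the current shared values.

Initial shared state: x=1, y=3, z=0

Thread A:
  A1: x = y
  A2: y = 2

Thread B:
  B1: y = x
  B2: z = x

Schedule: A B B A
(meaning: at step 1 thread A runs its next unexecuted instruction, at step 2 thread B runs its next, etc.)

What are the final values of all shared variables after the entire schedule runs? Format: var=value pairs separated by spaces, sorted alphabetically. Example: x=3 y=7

Answer: x=3 y=2 z=3

Derivation:
Step 1: thread A executes A1 (x = y). Shared: x=3 y=3 z=0. PCs: A@1 B@0
Step 2: thread B executes B1 (y = x). Shared: x=3 y=3 z=0. PCs: A@1 B@1
Step 3: thread B executes B2 (z = x). Shared: x=3 y=3 z=3. PCs: A@1 B@2
Step 4: thread A executes A2 (y = 2). Shared: x=3 y=2 z=3. PCs: A@2 B@2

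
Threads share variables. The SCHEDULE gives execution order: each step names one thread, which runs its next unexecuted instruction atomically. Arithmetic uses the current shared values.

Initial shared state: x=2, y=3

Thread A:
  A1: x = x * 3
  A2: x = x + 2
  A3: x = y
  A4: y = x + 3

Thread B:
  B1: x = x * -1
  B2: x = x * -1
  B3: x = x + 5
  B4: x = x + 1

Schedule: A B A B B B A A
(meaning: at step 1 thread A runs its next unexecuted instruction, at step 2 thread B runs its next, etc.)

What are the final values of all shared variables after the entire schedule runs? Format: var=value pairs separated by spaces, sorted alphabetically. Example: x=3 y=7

Answer: x=3 y=6

Derivation:
Step 1: thread A executes A1 (x = x * 3). Shared: x=6 y=3. PCs: A@1 B@0
Step 2: thread B executes B1 (x = x * -1). Shared: x=-6 y=3. PCs: A@1 B@1
Step 3: thread A executes A2 (x = x + 2). Shared: x=-4 y=3. PCs: A@2 B@1
Step 4: thread B executes B2 (x = x * -1). Shared: x=4 y=3. PCs: A@2 B@2
Step 5: thread B executes B3 (x = x + 5). Shared: x=9 y=3. PCs: A@2 B@3
Step 6: thread B executes B4 (x = x + 1). Shared: x=10 y=3. PCs: A@2 B@4
Step 7: thread A executes A3 (x = y). Shared: x=3 y=3. PCs: A@3 B@4
Step 8: thread A executes A4 (y = x + 3). Shared: x=3 y=6. PCs: A@4 B@4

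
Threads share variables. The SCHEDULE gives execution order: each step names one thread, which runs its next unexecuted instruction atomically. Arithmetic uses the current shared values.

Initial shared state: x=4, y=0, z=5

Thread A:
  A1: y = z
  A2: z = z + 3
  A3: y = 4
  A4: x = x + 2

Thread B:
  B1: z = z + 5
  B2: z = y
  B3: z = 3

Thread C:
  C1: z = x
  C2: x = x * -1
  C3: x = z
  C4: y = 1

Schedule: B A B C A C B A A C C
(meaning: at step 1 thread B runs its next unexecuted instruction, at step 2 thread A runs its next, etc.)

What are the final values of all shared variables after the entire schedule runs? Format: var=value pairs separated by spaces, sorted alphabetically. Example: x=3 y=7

Step 1: thread B executes B1 (z = z + 5). Shared: x=4 y=0 z=10. PCs: A@0 B@1 C@0
Step 2: thread A executes A1 (y = z). Shared: x=4 y=10 z=10. PCs: A@1 B@1 C@0
Step 3: thread B executes B2 (z = y). Shared: x=4 y=10 z=10. PCs: A@1 B@2 C@0
Step 4: thread C executes C1 (z = x). Shared: x=4 y=10 z=4. PCs: A@1 B@2 C@1
Step 5: thread A executes A2 (z = z + 3). Shared: x=4 y=10 z=7. PCs: A@2 B@2 C@1
Step 6: thread C executes C2 (x = x * -1). Shared: x=-4 y=10 z=7. PCs: A@2 B@2 C@2
Step 7: thread B executes B3 (z = 3). Shared: x=-4 y=10 z=3. PCs: A@2 B@3 C@2
Step 8: thread A executes A3 (y = 4). Shared: x=-4 y=4 z=3. PCs: A@3 B@3 C@2
Step 9: thread A executes A4 (x = x + 2). Shared: x=-2 y=4 z=3. PCs: A@4 B@3 C@2
Step 10: thread C executes C3 (x = z). Shared: x=3 y=4 z=3. PCs: A@4 B@3 C@3
Step 11: thread C executes C4 (y = 1). Shared: x=3 y=1 z=3. PCs: A@4 B@3 C@4

Answer: x=3 y=1 z=3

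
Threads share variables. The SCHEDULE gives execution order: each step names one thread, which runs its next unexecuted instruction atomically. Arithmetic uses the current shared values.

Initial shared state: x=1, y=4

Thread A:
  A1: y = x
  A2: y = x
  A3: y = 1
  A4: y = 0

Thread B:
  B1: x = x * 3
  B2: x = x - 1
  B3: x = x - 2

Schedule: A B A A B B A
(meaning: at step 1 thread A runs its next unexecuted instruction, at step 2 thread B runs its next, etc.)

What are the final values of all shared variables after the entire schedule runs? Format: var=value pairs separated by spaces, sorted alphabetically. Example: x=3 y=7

Step 1: thread A executes A1 (y = x). Shared: x=1 y=1. PCs: A@1 B@0
Step 2: thread B executes B1 (x = x * 3). Shared: x=3 y=1. PCs: A@1 B@1
Step 3: thread A executes A2 (y = x). Shared: x=3 y=3. PCs: A@2 B@1
Step 4: thread A executes A3 (y = 1). Shared: x=3 y=1. PCs: A@3 B@1
Step 5: thread B executes B2 (x = x - 1). Shared: x=2 y=1. PCs: A@3 B@2
Step 6: thread B executes B3 (x = x - 2). Shared: x=0 y=1. PCs: A@3 B@3
Step 7: thread A executes A4 (y = 0). Shared: x=0 y=0. PCs: A@4 B@3

Answer: x=0 y=0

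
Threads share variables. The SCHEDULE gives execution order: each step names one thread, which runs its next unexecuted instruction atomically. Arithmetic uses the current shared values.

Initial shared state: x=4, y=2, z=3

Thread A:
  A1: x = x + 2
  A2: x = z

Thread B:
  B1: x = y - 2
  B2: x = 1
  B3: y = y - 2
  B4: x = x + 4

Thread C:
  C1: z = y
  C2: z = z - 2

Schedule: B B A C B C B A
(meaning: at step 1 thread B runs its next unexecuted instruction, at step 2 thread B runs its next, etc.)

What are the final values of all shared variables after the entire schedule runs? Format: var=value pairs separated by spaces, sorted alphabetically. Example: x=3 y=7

Answer: x=0 y=0 z=0

Derivation:
Step 1: thread B executes B1 (x = y - 2). Shared: x=0 y=2 z=3. PCs: A@0 B@1 C@0
Step 2: thread B executes B2 (x = 1). Shared: x=1 y=2 z=3. PCs: A@0 B@2 C@0
Step 3: thread A executes A1 (x = x + 2). Shared: x=3 y=2 z=3. PCs: A@1 B@2 C@0
Step 4: thread C executes C1 (z = y). Shared: x=3 y=2 z=2. PCs: A@1 B@2 C@1
Step 5: thread B executes B3 (y = y - 2). Shared: x=3 y=0 z=2. PCs: A@1 B@3 C@1
Step 6: thread C executes C2 (z = z - 2). Shared: x=3 y=0 z=0. PCs: A@1 B@3 C@2
Step 7: thread B executes B4 (x = x + 4). Shared: x=7 y=0 z=0. PCs: A@1 B@4 C@2
Step 8: thread A executes A2 (x = z). Shared: x=0 y=0 z=0. PCs: A@2 B@4 C@2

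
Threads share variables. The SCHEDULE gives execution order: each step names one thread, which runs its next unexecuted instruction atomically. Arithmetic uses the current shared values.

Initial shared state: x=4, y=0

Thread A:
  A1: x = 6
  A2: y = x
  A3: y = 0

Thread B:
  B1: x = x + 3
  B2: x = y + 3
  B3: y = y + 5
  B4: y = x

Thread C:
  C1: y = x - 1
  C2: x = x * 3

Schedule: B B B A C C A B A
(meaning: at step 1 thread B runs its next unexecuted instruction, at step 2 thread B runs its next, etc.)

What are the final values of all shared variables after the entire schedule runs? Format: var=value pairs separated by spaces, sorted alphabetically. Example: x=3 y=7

Step 1: thread B executes B1 (x = x + 3). Shared: x=7 y=0. PCs: A@0 B@1 C@0
Step 2: thread B executes B2 (x = y + 3). Shared: x=3 y=0. PCs: A@0 B@2 C@0
Step 3: thread B executes B3 (y = y + 5). Shared: x=3 y=5. PCs: A@0 B@3 C@0
Step 4: thread A executes A1 (x = 6). Shared: x=6 y=5. PCs: A@1 B@3 C@0
Step 5: thread C executes C1 (y = x - 1). Shared: x=6 y=5. PCs: A@1 B@3 C@1
Step 6: thread C executes C2 (x = x * 3). Shared: x=18 y=5. PCs: A@1 B@3 C@2
Step 7: thread A executes A2 (y = x). Shared: x=18 y=18. PCs: A@2 B@3 C@2
Step 8: thread B executes B4 (y = x). Shared: x=18 y=18. PCs: A@2 B@4 C@2
Step 9: thread A executes A3 (y = 0). Shared: x=18 y=0. PCs: A@3 B@4 C@2

Answer: x=18 y=0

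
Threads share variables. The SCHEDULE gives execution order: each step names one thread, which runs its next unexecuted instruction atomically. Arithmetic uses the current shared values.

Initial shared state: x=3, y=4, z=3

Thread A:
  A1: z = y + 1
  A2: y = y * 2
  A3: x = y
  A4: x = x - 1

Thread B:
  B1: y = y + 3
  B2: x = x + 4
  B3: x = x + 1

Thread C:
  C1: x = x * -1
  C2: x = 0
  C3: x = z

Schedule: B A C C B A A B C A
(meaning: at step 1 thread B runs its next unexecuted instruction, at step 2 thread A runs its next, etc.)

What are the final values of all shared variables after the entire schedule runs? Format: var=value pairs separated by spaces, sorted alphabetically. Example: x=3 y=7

Answer: x=7 y=14 z=8

Derivation:
Step 1: thread B executes B1 (y = y + 3). Shared: x=3 y=7 z=3. PCs: A@0 B@1 C@0
Step 2: thread A executes A1 (z = y + 1). Shared: x=3 y=7 z=8. PCs: A@1 B@1 C@0
Step 3: thread C executes C1 (x = x * -1). Shared: x=-3 y=7 z=8. PCs: A@1 B@1 C@1
Step 4: thread C executes C2 (x = 0). Shared: x=0 y=7 z=8. PCs: A@1 B@1 C@2
Step 5: thread B executes B2 (x = x + 4). Shared: x=4 y=7 z=8. PCs: A@1 B@2 C@2
Step 6: thread A executes A2 (y = y * 2). Shared: x=4 y=14 z=8. PCs: A@2 B@2 C@2
Step 7: thread A executes A3 (x = y). Shared: x=14 y=14 z=8. PCs: A@3 B@2 C@2
Step 8: thread B executes B3 (x = x + 1). Shared: x=15 y=14 z=8. PCs: A@3 B@3 C@2
Step 9: thread C executes C3 (x = z). Shared: x=8 y=14 z=8. PCs: A@3 B@3 C@3
Step 10: thread A executes A4 (x = x - 1). Shared: x=7 y=14 z=8. PCs: A@4 B@3 C@3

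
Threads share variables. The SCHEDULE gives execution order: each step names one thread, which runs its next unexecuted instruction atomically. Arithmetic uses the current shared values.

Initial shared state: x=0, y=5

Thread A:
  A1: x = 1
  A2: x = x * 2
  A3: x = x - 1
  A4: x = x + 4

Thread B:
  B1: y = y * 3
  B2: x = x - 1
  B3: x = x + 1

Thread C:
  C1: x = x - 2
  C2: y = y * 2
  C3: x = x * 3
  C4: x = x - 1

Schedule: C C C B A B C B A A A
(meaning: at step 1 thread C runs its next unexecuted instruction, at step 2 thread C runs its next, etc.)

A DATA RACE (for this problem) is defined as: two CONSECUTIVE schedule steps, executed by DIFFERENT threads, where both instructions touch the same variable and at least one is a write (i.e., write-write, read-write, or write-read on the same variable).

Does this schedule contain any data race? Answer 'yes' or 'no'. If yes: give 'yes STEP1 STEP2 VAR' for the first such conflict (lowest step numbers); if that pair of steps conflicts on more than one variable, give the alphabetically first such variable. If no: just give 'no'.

Answer: yes 5 6 x

Derivation:
Steps 1,2: same thread (C). No race.
Steps 2,3: same thread (C). No race.
Steps 3,4: C(r=x,w=x) vs B(r=y,w=y). No conflict.
Steps 4,5: B(r=y,w=y) vs A(r=-,w=x). No conflict.
Steps 5,6: A(x = 1) vs B(x = x - 1). RACE on x (W-W).
Steps 6,7: B(x = x - 1) vs C(x = x - 1). RACE on x (W-W).
Steps 7,8: C(x = x - 1) vs B(x = x + 1). RACE on x (W-W).
Steps 8,9: B(x = x + 1) vs A(x = x * 2). RACE on x (W-W).
Steps 9,10: same thread (A). No race.
Steps 10,11: same thread (A). No race.
First conflict at steps 5,6.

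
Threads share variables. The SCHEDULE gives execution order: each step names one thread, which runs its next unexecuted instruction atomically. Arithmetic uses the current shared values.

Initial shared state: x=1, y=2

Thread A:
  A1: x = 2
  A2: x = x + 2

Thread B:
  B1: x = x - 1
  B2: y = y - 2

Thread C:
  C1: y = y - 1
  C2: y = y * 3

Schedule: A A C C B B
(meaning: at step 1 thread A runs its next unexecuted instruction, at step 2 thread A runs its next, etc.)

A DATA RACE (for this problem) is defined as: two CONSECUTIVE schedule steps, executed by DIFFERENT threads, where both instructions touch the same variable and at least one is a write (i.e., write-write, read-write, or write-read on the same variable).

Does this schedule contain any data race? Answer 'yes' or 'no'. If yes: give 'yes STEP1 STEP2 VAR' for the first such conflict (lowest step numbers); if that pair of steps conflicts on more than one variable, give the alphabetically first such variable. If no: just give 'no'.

Steps 1,2: same thread (A). No race.
Steps 2,3: A(r=x,w=x) vs C(r=y,w=y). No conflict.
Steps 3,4: same thread (C). No race.
Steps 4,5: C(r=y,w=y) vs B(r=x,w=x). No conflict.
Steps 5,6: same thread (B). No race.

Answer: no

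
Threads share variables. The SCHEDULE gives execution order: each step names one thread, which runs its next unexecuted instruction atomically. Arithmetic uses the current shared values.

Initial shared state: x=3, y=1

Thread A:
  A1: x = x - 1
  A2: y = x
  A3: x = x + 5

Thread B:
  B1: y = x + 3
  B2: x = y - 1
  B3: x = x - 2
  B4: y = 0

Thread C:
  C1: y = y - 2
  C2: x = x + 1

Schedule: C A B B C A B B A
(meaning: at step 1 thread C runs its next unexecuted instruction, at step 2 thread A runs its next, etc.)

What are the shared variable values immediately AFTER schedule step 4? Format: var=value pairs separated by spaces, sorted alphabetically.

Step 1: thread C executes C1 (y = y - 2). Shared: x=3 y=-1. PCs: A@0 B@0 C@1
Step 2: thread A executes A1 (x = x - 1). Shared: x=2 y=-1. PCs: A@1 B@0 C@1
Step 3: thread B executes B1 (y = x + 3). Shared: x=2 y=5. PCs: A@1 B@1 C@1
Step 4: thread B executes B2 (x = y - 1). Shared: x=4 y=5. PCs: A@1 B@2 C@1

Answer: x=4 y=5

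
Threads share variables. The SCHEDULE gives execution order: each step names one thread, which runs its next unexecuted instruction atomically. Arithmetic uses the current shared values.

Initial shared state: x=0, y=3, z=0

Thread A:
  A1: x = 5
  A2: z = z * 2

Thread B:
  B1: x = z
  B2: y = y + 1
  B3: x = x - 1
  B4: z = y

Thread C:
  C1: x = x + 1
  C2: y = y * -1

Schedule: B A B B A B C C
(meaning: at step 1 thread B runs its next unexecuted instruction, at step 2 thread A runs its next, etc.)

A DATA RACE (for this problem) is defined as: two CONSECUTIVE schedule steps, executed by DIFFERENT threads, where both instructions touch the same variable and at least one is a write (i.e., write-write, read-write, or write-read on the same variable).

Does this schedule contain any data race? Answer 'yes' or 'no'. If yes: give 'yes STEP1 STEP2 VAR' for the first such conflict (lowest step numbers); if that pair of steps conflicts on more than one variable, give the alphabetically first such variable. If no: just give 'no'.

Answer: yes 1 2 x

Derivation:
Steps 1,2: B(x = z) vs A(x = 5). RACE on x (W-W).
Steps 2,3: A(r=-,w=x) vs B(r=y,w=y). No conflict.
Steps 3,4: same thread (B). No race.
Steps 4,5: B(r=x,w=x) vs A(r=z,w=z). No conflict.
Steps 5,6: A(z = z * 2) vs B(z = y). RACE on z (W-W).
Steps 6,7: B(r=y,w=z) vs C(r=x,w=x). No conflict.
Steps 7,8: same thread (C). No race.
First conflict at steps 1,2.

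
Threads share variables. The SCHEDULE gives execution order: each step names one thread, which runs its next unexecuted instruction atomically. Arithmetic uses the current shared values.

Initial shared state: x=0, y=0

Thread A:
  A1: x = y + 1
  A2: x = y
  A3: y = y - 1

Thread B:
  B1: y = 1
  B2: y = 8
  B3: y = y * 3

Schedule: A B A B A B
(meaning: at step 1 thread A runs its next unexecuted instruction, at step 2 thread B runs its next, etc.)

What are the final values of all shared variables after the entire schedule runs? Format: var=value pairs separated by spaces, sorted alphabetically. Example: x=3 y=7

Answer: x=1 y=21

Derivation:
Step 1: thread A executes A1 (x = y + 1). Shared: x=1 y=0. PCs: A@1 B@0
Step 2: thread B executes B1 (y = 1). Shared: x=1 y=1. PCs: A@1 B@1
Step 3: thread A executes A2 (x = y). Shared: x=1 y=1. PCs: A@2 B@1
Step 4: thread B executes B2 (y = 8). Shared: x=1 y=8. PCs: A@2 B@2
Step 5: thread A executes A3 (y = y - 1). Shared: x=1 y=7. PCs: A@3 B@2
Step 6: thread B executes B3 (y = y * 3). Shared: x=1 y=21. PCs: A@3 B@3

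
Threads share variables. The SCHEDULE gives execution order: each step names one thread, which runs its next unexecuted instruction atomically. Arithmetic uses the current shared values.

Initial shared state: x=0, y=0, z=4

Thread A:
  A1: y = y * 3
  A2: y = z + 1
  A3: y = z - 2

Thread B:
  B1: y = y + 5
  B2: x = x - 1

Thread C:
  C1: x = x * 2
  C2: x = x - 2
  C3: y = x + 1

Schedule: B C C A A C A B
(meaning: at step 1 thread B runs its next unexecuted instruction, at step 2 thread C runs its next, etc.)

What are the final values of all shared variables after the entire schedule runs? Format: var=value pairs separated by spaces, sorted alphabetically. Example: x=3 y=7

Step 1: thread B executes B1 (y = y + 5). Shared: x=0 y=5 z=4. PCs: A@0 B@1 C@0
Step 2: thread C executes C1 (x = x * 2). Shared: x=0 y=5 z=4. PCs: A@0 B@1 C@1
Step 3: thread C executes C2 (x = x - 2). Shared: x=-2 y=5 z=4. PCs: A@0 B@1 C@2
Step 4: thread A executes A1 (y = y * 3). Shared: x=-2 y=15 z=4. PCs: A@1 B@1 C@2
Step 5: thread A executes A2 (y = z + 1). Shared: x=-2 y=5 z=4. PCs: A@2 B@1 C@2
Step 6: thread C executes C3 (y = x + 1). Shared: x=-2 y=-1 z=4. PCs: A@2 B@1 C@3
Step 7: thread A executes A3 (y = z - 2). Shared: x=-2 y=2 z=4. PCs: A@3 B@1 C@3
Step 8: thread B executes B2 (x = x - 1). Shared: x=-3 y=2 z=4. PCs: A@3 B@2 C@3

Answer: x=-3 y=2 z=4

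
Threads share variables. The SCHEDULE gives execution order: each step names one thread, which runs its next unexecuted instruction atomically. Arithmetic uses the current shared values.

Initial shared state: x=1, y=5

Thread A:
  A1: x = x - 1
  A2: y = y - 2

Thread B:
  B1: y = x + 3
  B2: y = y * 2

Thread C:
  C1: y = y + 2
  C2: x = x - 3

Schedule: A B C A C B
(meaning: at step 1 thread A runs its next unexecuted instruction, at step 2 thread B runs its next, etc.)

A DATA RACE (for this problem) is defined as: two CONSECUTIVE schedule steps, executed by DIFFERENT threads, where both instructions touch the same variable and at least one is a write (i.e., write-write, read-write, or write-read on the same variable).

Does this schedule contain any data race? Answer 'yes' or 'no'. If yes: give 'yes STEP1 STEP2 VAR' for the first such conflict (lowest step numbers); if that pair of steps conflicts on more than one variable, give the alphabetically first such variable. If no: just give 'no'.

Steps 1,2: A(x = x - 1) vs B(y = x + 3). RACE on x (W-R).
Steps 2,3: B(y = x + 3) vs C(y = y + 2). RACE on y (W-W).
Steps 3,4: C(y = y + 2) vs A(y = y - 2). RACE on y (W-W).
Steps 4,5: A(r=y,w=y) vs C(r=x,w=x). No conflict.
Steps 5,6: C(r=x,w=x) vs B(r=y,w=y). No conflict.
First conflict at steps 1,2.

Answer: yes 1 2 x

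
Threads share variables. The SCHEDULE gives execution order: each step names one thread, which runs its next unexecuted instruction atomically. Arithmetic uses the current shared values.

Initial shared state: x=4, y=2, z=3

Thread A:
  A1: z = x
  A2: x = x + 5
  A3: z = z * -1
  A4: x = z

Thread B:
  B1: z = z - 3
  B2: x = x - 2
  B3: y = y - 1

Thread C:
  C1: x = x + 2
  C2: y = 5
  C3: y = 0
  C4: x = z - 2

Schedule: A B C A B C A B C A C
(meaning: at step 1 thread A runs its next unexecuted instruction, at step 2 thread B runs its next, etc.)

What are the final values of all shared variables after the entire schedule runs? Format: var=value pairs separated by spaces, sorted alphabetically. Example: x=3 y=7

Step 1: thread A executes A1 (z = x). Shared: x=4 y=2 z=4. PCs: A@1 B@0 C@0
Step 2: thread B executes B1 (z = z - 3). Shared: x=4 y=2 z=1. PCs: A@1 B@1 C@0
Step 3: thread C executes C1 (x = x + 2). Shared: x=6 y=2 z=1. PCs: A@1 B@1 C@1
Step 4: thread A executes A2 (x = x + 5). Shared: x=11 y=2 z=1. PCs: A@2 B@1 C@1
Step 5: thread B executes B2 (x = x - 2). Shared: x=9 y=2 z=1. PCs: A@2 B@2 C@1
Step 6: thread C executes C2 (y = 5). Shared: x=9 y=5 z=1. PCs: A@2 B@2 C@2
Step 7: thread A executes A3 (z = z * -1). Shared: x=9 y=5 z=-1. PCs: A@3 B@2 C@2
Step 8: thread B executes B3 (y = y - 1). Shared: x=9 y=4 z=-1. PCs: A@3 B@3 C@2
Step 9: thread C executes C3 (y = 0). Shared: x=9 y=0 z=-1. PCs: A@3 B@3 C@3
Step 10: thread A executes A4 (x = z). Shared: x=-1 y=0 z=-1. PCs: A@4 B@3 C@3
Step 11: thread C executes C4 (x = z - 2). Shared: x=-3 y=0 z=-1. PCs: A@4 B@3 C@4

Answer: x=-3 y=0 z=-1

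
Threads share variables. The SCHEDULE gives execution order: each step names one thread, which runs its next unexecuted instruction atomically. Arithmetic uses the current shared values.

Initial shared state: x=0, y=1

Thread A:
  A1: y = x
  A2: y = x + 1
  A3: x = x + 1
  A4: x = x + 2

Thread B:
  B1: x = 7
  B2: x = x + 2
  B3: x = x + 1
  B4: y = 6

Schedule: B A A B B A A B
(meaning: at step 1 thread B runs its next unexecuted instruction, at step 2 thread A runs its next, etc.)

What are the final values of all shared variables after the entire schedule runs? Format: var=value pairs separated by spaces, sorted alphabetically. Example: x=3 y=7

Answer: x=13 y=6

Derivation:
Step 1: thread B executes B1 (x = 7). Shared: x=7 y=1. PCs: A@0 B@1
Step 2: thread A executes A1 (y = x). Shared: x=7 y=7. PCs: A@1 B@1
Step 3: thread A executes A2 (y = x + 1). Shared: x=7 y=8. PCs: A@2 B@1
Step 4: thread B executes B2 (x = x + 2). Shared: x=9 y=8. PCs: A@2 B@2
Step 5: thread B executes B3 (x = x + 1). Shared: x=10 y=8. PCs: A@2 B@3
Step 6: thread A executes A3 (x = x + 1). Shared: x=11 y=8. PCs: A@3 B@3
Step 7: thread A executes A4 (x = x + 2). Shared: x=13 y=8. PCs: A@4 B@3
Step 8: thread B executes B4 (y = 6). Shared: x=13 y=6. PCs: A@4 B@4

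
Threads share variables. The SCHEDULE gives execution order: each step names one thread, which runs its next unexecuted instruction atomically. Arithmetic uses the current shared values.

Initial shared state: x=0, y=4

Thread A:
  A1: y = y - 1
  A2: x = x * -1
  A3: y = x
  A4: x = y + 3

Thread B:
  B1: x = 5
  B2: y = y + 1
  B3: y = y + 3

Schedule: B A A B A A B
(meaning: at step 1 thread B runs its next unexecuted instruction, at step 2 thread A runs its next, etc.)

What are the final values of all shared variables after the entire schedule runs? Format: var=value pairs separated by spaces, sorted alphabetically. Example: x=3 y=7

Answer: x=-2 y=-2

Derivation:
Step 1: thread B executes B1 (x = 5). Shared: x=5 y=4. PCs: A@0 B@1
Step 2: thread A executes A1 (y = y - 1). Shared: x=5 y=3. PCs: A@1 B@1
Step 3: thread A executes A2 (x = x * -1). Shared: x=-5 y=3. PCs: A@2 B@1
Step 4: thread B executes B2 (y = y + 1). Shared: x=-5 y=4. PCs: A@2 B@2
Step 5: thread A executes A3 (y = x). Shared: x=-5 y=-5. PCs: A@3 B@2
Step 6: thread A executes A4 (x = y + 3). Shared: x=-2 y=-5. PCs: A@4 B@2
Step 7: thread B executes B3 (y = y + 3). Shared: x=-2 y=-2. PCs: A@4 B@3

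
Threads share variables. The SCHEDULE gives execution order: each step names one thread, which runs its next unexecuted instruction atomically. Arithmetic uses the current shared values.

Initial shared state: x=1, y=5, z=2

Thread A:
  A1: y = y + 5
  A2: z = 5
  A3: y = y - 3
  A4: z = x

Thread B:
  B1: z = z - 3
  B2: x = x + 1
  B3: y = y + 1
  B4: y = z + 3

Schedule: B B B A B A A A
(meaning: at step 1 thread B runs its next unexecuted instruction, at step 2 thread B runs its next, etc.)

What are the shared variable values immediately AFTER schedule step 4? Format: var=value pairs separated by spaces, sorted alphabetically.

Answer: x=2 y=11 z=-1

Derivation:
Step 1: thread B executes B1 (z = z - 3). Shared: x=1 y=5 z=-1. PCs: A@0 B@1
Step 2: thread B executes B2 (x = x + 1). Shared: x=2 y=5 z=-1. PCs: A@0 B@2
Step 3: thread B executes B3 (y = y + 1). Shared: x=2 y=6 z=-1. PCs: A@0 B@3
Step 4: thread A executes A1 (y = y + 5). Shared: x=2 y=11 z=-1. PCs: A@1 B@3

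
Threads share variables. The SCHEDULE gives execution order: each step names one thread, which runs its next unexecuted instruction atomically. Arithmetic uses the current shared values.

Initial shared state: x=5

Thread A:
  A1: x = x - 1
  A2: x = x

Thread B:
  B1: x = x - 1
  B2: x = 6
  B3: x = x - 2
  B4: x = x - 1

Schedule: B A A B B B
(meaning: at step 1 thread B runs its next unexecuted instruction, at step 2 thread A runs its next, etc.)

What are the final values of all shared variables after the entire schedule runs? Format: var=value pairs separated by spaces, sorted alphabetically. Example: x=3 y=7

Step 1: thread B executes B1 (x = x - 1). Shared: x=4. PCs: A@0 B@1
Step 2: thread A executes A1 (x = x - 1). Shared: x=3. PCs: A@1 B@1
Step 3: thread A executes A2 (x = x). Shared: x=3. PCs: A@2 B@1
Step 4: thread B executes B2 (x = 6). Shared: x=6. PCs: A@2 B@2
Step 5: thread B executes B3 (x = x - 2). Shared: x=4. PCs: A@2 B@3
Step 6: thread B executes B4 (x = x - 1). Shared: x=3. PCs: A@2 B@4

Answer: x=3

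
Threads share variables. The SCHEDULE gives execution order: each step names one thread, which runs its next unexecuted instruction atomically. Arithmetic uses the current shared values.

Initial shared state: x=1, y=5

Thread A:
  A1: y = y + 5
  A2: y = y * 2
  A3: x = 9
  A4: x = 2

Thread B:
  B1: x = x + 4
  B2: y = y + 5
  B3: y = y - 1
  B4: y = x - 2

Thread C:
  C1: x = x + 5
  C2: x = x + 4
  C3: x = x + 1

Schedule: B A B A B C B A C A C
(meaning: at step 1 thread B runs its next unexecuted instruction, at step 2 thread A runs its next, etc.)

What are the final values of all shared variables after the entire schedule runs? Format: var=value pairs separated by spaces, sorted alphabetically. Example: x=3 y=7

Answer: x=3 y=8

Derivation:
Step 1: thread B executes B1 (x = x + 4). Shared: x=5 y=5. PCs: A@0 B@1 C@0
Step 2: thread A executes A1 (y = y + 5). Shared: x=5 y=10. PCs: A@1 B@1 C@0
Step 3: thread B executes B2 (y = y + 5). Shared: x=5 y=15. PCs: A@1 B@2 C@0
Step 4: thread A executes A2 (y = y * 2). Shared: x=5 y=30. PCs: A@2 B@2 C@0
Step 5: thread B executes B3 (y = y - 1). Shared: x=5 y=29. PCs: A@2 B@3 C@0
Step 6: thread C executes C1 (x = x + 5). Shared: x=10 y=29. PCs: A@2 B@3 C@1
Step 7: thread B executes B4 (y = x - 2). Shared: x=10 y=8. PCs: A@2 B@4 C@1
Step 8: thread A executes A3 (x = 9). Shared: x=9 y=8. PCs: A@3 B@4 C@1
Step 9: thread C executes C2 (x = x + 4). Shared: x=13 y=8. PCs: A@3 B@4 C@2
Step 10: thread A executes A4 (x = 2). Shared: x=2 y=8. PCs: A@4 B@4 C@2
Step 11: thread C executes C3 (x = x + 1). Shared: x=3 y=8. PCs: A@4 B@4 C@3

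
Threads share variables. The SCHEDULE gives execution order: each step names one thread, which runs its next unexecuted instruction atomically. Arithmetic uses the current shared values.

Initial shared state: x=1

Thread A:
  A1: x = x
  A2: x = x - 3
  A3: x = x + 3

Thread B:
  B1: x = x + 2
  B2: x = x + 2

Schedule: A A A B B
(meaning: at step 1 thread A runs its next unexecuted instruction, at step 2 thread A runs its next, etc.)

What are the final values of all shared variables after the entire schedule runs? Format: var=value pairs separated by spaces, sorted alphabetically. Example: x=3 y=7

Step 1: thread A executes A1 (x = x). Shared: x=1. PCs: A@1 B@0
Step 2: thread A executes A2 (x = x - 3). Shared: x=-2. PCs: A@2 B@0
Step 3: thread A executes A3 (x = x + 3). Shared: x=1. PCs: A@3 B@0
Step 4: thread B executes B1 (x = x + 2). Shared: x=3. PCs: A@3 B@1
Step 5: thread B executes B2 (x = x + 2). Shared: x=5. PCs: A@3 B@2

Answer: x=5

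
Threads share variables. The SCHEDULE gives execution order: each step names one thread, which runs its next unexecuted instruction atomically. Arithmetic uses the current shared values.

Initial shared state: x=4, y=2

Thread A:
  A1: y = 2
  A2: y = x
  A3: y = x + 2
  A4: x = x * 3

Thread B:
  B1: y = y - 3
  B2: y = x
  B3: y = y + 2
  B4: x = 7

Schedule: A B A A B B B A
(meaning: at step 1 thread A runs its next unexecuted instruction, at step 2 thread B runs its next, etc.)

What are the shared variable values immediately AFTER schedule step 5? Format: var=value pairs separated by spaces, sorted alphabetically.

Step 1: thread A executes A1 (y = 2). Shared: x=4 y=2. PCs: A@1 B@0
Step 2: thread B executes B1 (y = y - 3). Shared: x=4 y=-1. PCs: A@1 B@1
Step 3: thread A executes A2 (y = x). Shared: x=4 y=4. PCs: A@2 B@1
Step 4: thread A executes A3 (y = x + 2). Shared: x=4 y=6. PCs: A@3 B@1
Step 5: thread B executes B2 (y = x). Shared: x=4 y=4. PCs: A@3 B@2

Answer: x=4 y=4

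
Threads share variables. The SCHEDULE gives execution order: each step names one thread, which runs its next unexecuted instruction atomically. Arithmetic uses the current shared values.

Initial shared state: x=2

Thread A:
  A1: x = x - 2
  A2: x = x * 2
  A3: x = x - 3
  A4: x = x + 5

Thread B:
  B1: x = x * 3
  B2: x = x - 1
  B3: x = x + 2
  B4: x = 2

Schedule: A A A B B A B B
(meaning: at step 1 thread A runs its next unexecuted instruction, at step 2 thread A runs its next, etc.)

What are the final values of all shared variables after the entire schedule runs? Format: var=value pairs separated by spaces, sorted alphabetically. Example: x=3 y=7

Step 1: thread A executes A1 (x = x - 2). Shared: x=0. PCs: A@1 B@0
Step 2: thread A executes A2 (x = x * 2). Shared: x=0. PCs: A@2 B@0
Step 3: thread A executes A3 (x = x - 3). Shared: x=-3. PCs: A@3 B@0
Step 4: thread B executes B1 (x = x * 3). Shared: x=-9. PCs: A@3 B@1
Step 5: thread B executes B2 (x = x - 1). Shared: x=-10. PCs: A@3 B@2
Step 6: thread A executes A4 (x = x + 5). Shared: x=-5. PCs: A@4 B@2
Step 7: thread B executes B3 (x = x + 2). Shared: x=-3. PCs: A@4 B@3
Step 8: thread B executes B4 (x = 2). Shared: x=2. PCs: A@4 B@4

Answer: x=2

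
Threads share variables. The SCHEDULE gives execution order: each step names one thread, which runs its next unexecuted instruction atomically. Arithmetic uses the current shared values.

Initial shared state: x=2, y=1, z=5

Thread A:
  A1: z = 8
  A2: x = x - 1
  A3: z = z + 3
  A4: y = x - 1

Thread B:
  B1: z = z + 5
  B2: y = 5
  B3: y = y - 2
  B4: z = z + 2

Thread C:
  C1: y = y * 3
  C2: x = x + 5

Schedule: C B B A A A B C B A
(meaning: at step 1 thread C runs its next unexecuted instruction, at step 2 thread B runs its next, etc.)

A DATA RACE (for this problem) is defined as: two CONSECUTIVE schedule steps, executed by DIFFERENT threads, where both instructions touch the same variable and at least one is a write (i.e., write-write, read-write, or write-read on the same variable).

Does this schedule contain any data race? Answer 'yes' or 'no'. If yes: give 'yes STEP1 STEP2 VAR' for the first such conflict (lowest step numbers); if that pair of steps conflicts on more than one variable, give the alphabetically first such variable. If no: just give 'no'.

Answer: no

Derivation:
Steps 1,2: C(r=y,w=y) vs B(r=z,w=z). No conflict.
Steps 2,3: same thread (B). No race.
Steps 3,4: B(r=-,w=y) vs A(r=-,w=z). No conflict.
Steps 4,5: same thread (A). No race.
Steps 5,6: same thread (A). No race.
Steps 6,7: A(r=z,w=z) vs B(r=y,w=y). No conflict.
Steps 7,8: B(r=y,w=y) vs C(r=x,w=x). No conflict.
Steps 8,9: C(r=x,w=x) vs B(r=z,w=z). No conflict.
Steps 9,10: B(r=z,w=z) vs A(r=x,w=y). No conflict.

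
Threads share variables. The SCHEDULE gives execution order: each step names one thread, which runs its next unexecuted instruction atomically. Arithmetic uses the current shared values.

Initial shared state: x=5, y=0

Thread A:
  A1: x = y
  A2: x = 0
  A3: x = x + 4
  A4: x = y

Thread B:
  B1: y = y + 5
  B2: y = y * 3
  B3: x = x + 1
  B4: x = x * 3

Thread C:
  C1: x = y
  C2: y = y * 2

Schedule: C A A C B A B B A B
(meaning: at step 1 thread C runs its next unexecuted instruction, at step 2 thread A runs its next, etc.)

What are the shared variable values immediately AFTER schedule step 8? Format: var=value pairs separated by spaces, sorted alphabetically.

Answer: x=5 y=15

Derivation:
Step 1: thread C executes C1 (x = y). Shared: x=0 y=0. PCs: A@0 B@0 C@1
Step 2: thread A executes A1 (x = y). Shared: x=0 y=0. PCs: A@1 B@0 C@1
Step 3: thread A executes A2 (x = 0). Shared: x=0 y=0. PCs: A@2 B@0 C@1
Step 4: thread C executes C2 (y = y * 2). Shared: x=0 y=0. PCs: A@2 B@0 C@2
Step 5: thread B executes B1 (y = y + 5). Shared: x=0 y=5. PCs: A@2 B@1 C@2
Step 6: thread A executes A3 (x = x + 4). Shared: x=4 y=5. PCs: A@3 B@1 C@2
Step 7: thread B executes B2 (y = y * 3). Shared: x=4 y=15. PCs: A@3 B@2 C@2
Step 8: thread B executes B3 (x = x + 1). Shared: x=5 y=15. PCs: A@3 B@3 C@2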